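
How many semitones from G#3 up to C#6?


Reasoning:
Absolute semitone position = octave×12 + chromatic position
G#3: 3×12 + 8 = 44
C#6: 6×12 + 1 = 73
Difference = 73 - 44 = 29
= 29 semitones


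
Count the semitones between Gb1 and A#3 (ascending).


Absolute semitone position = octave×12 + chromatic position
Gb1: 1×12 + 6 = 18
A#3: 3×12 + 10 = 46
Difference = 46 - 18 = 28
= 28 semitones


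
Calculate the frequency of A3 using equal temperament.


f = 440 × 2^(n/12) where n = semitones from A4
A3: -12 semitones from A4
f = 440 × 2^(-12/12)
f = 220.00 Hz


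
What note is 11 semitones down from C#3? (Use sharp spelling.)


C#3: chromatic position 1 in octave 3 → absolute = 3×12 + 1 = 37
Transpose down 11: 37 - 11 = 26
26 = 2×12 + 2 → D in octave 2
Result = D2


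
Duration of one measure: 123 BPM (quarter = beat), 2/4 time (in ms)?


Reasoning:
Quarter-note beat duration = 60000 / 123 ms
Beats per measure (2/4) = 2
One measure = 2 × 60000 / 123 = 120000 / 123 ms
= 975.6 ms


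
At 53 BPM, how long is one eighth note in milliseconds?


Let's work it out.
One quarter-note beat = 60000 / BPM = 60000 / 53 ms
Eighth note = 1/2 × quarter note
Duration = 1/2 × 60000 / 53 = 30000 / 53
= 566.0 ms


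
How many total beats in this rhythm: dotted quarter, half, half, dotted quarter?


Step by step:
Beat values:
  dotted quarter = 1.5 beats
  half = 2 beats
  half = 2 beats
  dotted quarter = 1.5 beats
Sum = 1.5 + 2 + 2 + 1.5
= 7 beats


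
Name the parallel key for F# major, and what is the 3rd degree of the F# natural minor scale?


Parallel keys share the same tonic but differ in mode
F# major → parallel is F# minor
F# natural minor scale: F# G# A B C# D E
= F# minor; 3rd degree = A


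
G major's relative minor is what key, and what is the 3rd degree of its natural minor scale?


Solution.
The relative minor shares the major's key signature and starts on its 6th degree
6th degree = a major 6th above the tonic; a major 6th above G is E
→ relative minor of G major is E minor
E natural minor scale: E F# G A B C D
= E minor; 3rd degree = G


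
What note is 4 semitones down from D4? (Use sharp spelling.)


Step by step:
D4: chromatic position 2 in octave 4 → absolute = 4×12 + 2 = 50
Transpose down 4: 50 - 4 = 46
46 = 3×12 + 10 → A# in octave 3
Result = A#3


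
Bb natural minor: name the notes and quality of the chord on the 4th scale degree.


Let's work it out.
Bb natural minor scale: Bb C Db Eb F Gb Ab
Diatonic triad on degree 4 stacks scale notes 4, 6, 1: Eb Gb Bb
Eb→Gb = 3 semitones; Eb→Bb = 7 semitones → minor triad
= Eb Gb Bb (minor)


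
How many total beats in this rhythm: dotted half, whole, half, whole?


Working:
Beat values:
  dotted half = 3 beats
  whole = 4 beats
  half = 2 beats
  whole = 4 beats
Sum = 3 + 4 + 2 + 4
= 13 beats


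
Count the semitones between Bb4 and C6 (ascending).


Step by step:
Absolute semitone position = octave×12 + chromatic position
Bb4: 4×12 + 10 = 58
C6: 6×12 + 0 = 72
Difference = 72 - 58 = 14
= 14 semitones


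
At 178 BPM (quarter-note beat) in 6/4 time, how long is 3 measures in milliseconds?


Let's work it out.
Quarter-note beat duration = 60000 / 178 ms
Beats per measure (6/4) = 6
One measure = 6 × 60000 / 178 = 360000 / 178 ms
3 measures = 3 × 360000 / 178 = 1080000 / 178
= 6067.4 ms


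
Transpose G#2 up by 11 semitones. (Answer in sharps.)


Solution.
G#2: chromatic position 8 in octave 2 → absolute = 2×12 + 8 = 32
Transpose up 11: 32 + 11 = 43
43 = 3×12 + 7 → G in octave 3
Result = G3


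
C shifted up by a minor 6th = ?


Reasoning:
minor 6th: 6 letter names, 8 semitones
Letter: C + 5 → A
Pitch: C + 8 semitones, spelled as an A → Ab
= Ab


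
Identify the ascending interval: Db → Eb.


Letter names: D → E spans 2 letter names → a 2nd
Semitones: Db → Eb = 2 half-steps
A 2nd of 2 semitones is a major 2nd
= major 2nd


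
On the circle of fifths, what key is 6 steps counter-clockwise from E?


Working:
Each counter-clockwise step moves down a perfect 5th (= up a perfect 4th)
From E: E → A → D → G → C → F → Bb
= Bb


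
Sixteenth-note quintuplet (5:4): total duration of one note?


Quintuplet: 5 notes occupy the space of 4 sixteenth notes
Space = 4 × 1/4 = 1 beat
Each quintuplet note = 1 / 5 = 1/5 beats
= 1/5 beats


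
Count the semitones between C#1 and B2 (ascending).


Working:
Absolute semitone position = octave×12 + chromatic position
C#1: 1×12 + 1 = 13
B2: 2×12 + 11 = 35
Difference = 35 - 13 = 22
= 22 semitones


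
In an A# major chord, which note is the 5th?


Working:
Major triad = root + major 3rd (4 semitones) + perfect 5th (7 semitones)
A triad on A# stacks thirds, so the chord tones use letter names A-C-E
Root: A#
Major 3rd above A#: C##
Perfect 5th above A#: E#
The 5th = E#


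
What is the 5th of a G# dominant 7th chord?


Working:
Dominant 7th chord = root + major 3rd + perfect 5th + minor 7th
Seventh chords stack in thirds, so the letter names are G-B-D-F
Root: G#
Major 3rd above G#: B#
Perfect 5th above G#: D#
Minor 7th above G#: F#
The 5th = D#


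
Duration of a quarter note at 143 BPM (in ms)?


One quarter-note beat = 60000 / BPM = 60000 / 143 ms
Duration = 60000 / 143
= 419.6 ms


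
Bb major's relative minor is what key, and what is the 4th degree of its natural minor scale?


Step by step:
The relative minor shares the major's key signature and starts on its 6th degree
6th degree = a major 6th above the tonic; a major 6th above Bb is G
→ relative minor of Bb major is G minor
G natural minor scale: G A Bb C D Eb F
= G minor; 4th degree = C


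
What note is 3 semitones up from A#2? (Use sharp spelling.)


Reasoning:
A#2: chromatic position 10 in octave 2 → absolute = 2×12 + 10 = 34
Transpose up 3: 34 + 3 = 37
37 = 3×12 + 1 → C# in octave 3
Result = C#3


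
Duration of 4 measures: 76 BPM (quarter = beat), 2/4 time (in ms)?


Reasoning:
Quarter-note beat duration = 60000 / 76 ms
Beats per measure (2/4) = 2
One measure = 2 × 60000 / 76 = 120000 / 76 ms
4 measures = 4 × 120000 / 76 = 480000 / 76
= 6315.8 ms


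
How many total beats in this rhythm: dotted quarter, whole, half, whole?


Solution.
Beat values:
  dotted quarter = 1.5 beats
  whole = 4 beats
  half = 2 beats
  whole = 4 beats
Sum = 1.5 + 4 + 2 + 4
= 11.5 beats


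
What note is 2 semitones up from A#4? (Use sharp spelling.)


Solution.
A#4: chromatic position 10 in octave 4 → absolute = 4×12 + 10 = 58
Transpose up 2: 58 + 2 = 60
60 = 5×12 + 0 → C in octave 5
Result = C5


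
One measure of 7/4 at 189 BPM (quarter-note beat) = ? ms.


Let's work it out.
Quarter-note beat duration = 60000 / 189 ms
Beats per measure (7/4) = 7
One measure = 7 × 60000 / 189 = 420000 / 189 ms
= 2222.2 ms


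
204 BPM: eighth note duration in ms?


Step by step:
One quarter-note beat = 60000 / BPM = 60000 / 204 ms
Eighth note = 1/2 × quarter note
Duration = 1/2 × 60000 / 204 = 30000 / 204
= 147.1 ms


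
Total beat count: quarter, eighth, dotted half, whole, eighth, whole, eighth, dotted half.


Beat values:
  quarter = 1 beat
  eighth = 0.5 beats
  dotted half = 3 beats
  whole = 4 beats
  eighth = 0.5 beats
  whole = 4 beats
  eighth = 0.5 beats
  dotted half = 3 beats
Sum = 1 + 0.5 + 3 + 4 + 0.5 + 4 + 0.5 + 3
= 16.5 beats


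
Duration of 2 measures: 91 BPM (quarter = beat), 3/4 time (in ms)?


Working:
Quarter-note beat duration = 60000 / 91 ms
Beats per measure (3/4) = 3
One measure = 3 × 60000 / 91 = 180000 / 91 ms
2 measures = 2 × 180000 / 91 = 360000 / 91
= 3956.0 ms


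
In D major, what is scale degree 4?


Reasoning:
Major scale pattern: W-W-H-W-W-W-H (2-2-1-2-2-2-1 semitones)
Starting from D:
  D + 2 semitones → E
  E + 2 semitones → F#
  F# + 1 semitone → G
  G + 2 semitones → A
  A + 2 semitones → B
  B + 2 semitones → C#
  C# + 1 semitone → D
Scale: D E F# G A B C#
Degree 4 = G


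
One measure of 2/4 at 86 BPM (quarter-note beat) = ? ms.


Quarter-note beat duration = 60000 / 86 ms
Beats per measure (2/4) = 2
One measure = 2 × 60000 / 86 = 120000 / 86 ms
= 1395.3 ms


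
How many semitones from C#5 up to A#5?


Reasoning:
Absolute semitone position = octave×12 + chromatic position
C#5: 5×12 + 1 = 61
A#5: 5×12 + 10 = 70
Difference = 70 - 61 = 9
= 9 semitones


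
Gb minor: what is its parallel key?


Reasoning:
Parallel keys share the same tonic but differ in mode
Gb minor → parallel is Gb major
= Gb major


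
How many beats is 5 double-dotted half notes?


Step by step:
Base half note = 2 beats
Dot 1 adds half the previous value: +1
Dot 2 adds half the previous value: +1/2
One double-dotted half = 2 + 1 + 1/2 = 7/2
5 of them = 5 × 7/2 = 35/2
= 35/2 beats


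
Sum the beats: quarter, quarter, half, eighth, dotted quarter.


Beat values:
  quarter = 1 beat
  quarter = 1 beat
  half = 2 beats
  eighth = 0.5 beats
  dotted quarter = 1.5 beats
Sum = 1 + 1 + 2 + 0.5 + 1.5
= 6 beats


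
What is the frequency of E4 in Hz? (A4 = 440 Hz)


Reasoning:
f = 440 × 2^(n/12) where n = semitones from A4
E4: -5 semitones from A4
f = 440 × 2^(-5/12)
f = 329.63 Hz


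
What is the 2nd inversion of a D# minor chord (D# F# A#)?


Root position: D# F# A#
2nd inversion: move root and 3rd up an octave
Bass note: A#
Notes (bottom to top) = A# D# F#


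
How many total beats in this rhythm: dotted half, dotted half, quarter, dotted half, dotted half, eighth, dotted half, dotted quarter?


Solution.
Beat values:
  dotted half = 3 beats
  dotted half = 3 beats
  quarter = 1 beat
  dotted half = 3 beats
  dotted half = 3 beats
  eighth = 0.5 beats
  dotted half = 3 beats
  dotted quarter = 1.5 beats
Sum = 3 + 3 + 1 + 3 + 3 + 0.5 + 3 + 1.5
= 18 beats


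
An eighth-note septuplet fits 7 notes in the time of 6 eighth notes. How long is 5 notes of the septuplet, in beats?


Step by step:
Septuplet: 7 notes occupy the space of 6 eighth notes
Space = 6 × 1/2 = 3 beats
Each septuplet note = 3 / 7 = 3/7 beats
5 notes = 5 × 3/7 = 15/7
= 15/7 beats


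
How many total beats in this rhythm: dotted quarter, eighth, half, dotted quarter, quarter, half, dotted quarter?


Beat values:
  dotted quarter = 1.5 beats
  eighth = 0.5 beats
  half = 2 beats
  dotted quarter = 1.5 beats
  quarter = 1 beat
  half = 2 beats
  dotted quarter = 1.5 beats
Sum = 1.5 + 0.5 + 2 + 1.5 + 1 + 2 + 1.5
= 10 beats


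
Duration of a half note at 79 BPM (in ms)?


Step by step:
One quarter-note beat = 60000 / BPM = 60000 / 79 ms
Half note = 2 × quarter note
Duration = 2 × 60000 / 79 = 120000 / 79
= 1519.0 ms


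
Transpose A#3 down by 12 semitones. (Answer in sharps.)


Reasoning:
A#3: chromatic position 10 in octave 3 → absolute = 3×12 + 10 = 46
Transpose down 12: 46 - 12 = 34
34 = 2×12 + 10 → A# in octave 2
Result = A#2


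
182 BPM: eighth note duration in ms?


Reasoning:
One quarter-note beat = 60000 / BPM = 60000 / 182 ms
Eighth note = 1/2 × quarter note
Duration = 1/2 × 60000 / 182 = 30000 / 182
= 164.8 ms


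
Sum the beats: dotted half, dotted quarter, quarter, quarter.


Step by step:
Beat values:
  dotted half = 3 beats
  dotted quarter = 1.5 beats
  quarter = 1 beat
  quarter = 1 beat
Sum = 3 + 1.5 + 1 + 1
= 6.5 beats


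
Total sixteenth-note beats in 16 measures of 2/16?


Time signature 2/16: the bottom number 16 means the sixteenth note gets one count
The top number 2 means 2 sixteenth-note beats per measure
Total = 2 × 16 measures
= 32 sixteenth-note beats


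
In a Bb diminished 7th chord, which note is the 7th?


Diminished 7th chord = root + minor 3rd + diminished 5th + diminished 7th
Seventh chords stack in thirds, so the letter names are B-D-F-A
Root: Bb
Minor 3rd above Bb: Db
Diminished 5th above Bb: Fb
Diminished 7th above Bb: Abb
The 7th = Abb


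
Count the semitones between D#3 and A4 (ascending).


Absolute semitone position = octave×12 + chromatic position
D#3: 3×12 + 3 = 39
A4: 4×12 + 9 = 57
Difference = 57 - 39 = 18
= 18 semitones


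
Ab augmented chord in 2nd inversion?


Solution.
Root position: Ab C E
2nd inversion: move root and 3rd up an octave
Bass note: E
Notes (bottom to top) = E Ab C


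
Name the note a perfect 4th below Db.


Reasoning:
A 4th spans 4 letter names, so from D we land on A
A perfect 4th = 5 semitones below Db
Spell A at that pitch: Ab
= Ab


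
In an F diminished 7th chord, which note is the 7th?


Diminished 7th chord = root + minor 3rd + diminished 5th + diminished 7th
Seventh chords stack in thirds, so the letter names are F-A-C-E
Root: F
Minor 3rd above F: Ab
Diminished 5th above F: Cb
Diminished 7th above F: Ebb
The 7th = Ebb


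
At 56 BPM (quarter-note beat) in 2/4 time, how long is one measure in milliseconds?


Let's work it out.
Quarter-note beat duration = 60000 / 56 ms
Beats per measure (2/4) = 2
One measure = 2 × 60000 / 56 = 120000 / 56 ms
= 2142.9 ms


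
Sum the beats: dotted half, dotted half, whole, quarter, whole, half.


Beat values:
  dotted half = 3 beats
  dotted half = 3 beats
  whole = 4 beats
  quarter = 1 beat
  whole = 4 beats
  half = 2 beats
Sum = 3 + 3 + 4 + 1 + 4 + 2
= 17 beats


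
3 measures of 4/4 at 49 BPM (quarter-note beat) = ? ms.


Working:
Quarter-note beat duration = 60000 / 49 ms
Beats per measure (4/4) = 4
One measure = 4 × 60000 / 49 = 240000 / 49 ms
3 measures = 3 × 240000 / 49 = 720000 / 49
= 14693.9 ms


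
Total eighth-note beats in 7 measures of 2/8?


Working:
Time signature 2/8: the bottom number 8 means the eighth note gets one count
The top number 2 means 2 eighth-note beats per measure
Total = 2 × 7 measures
= 14 eighth-note beats


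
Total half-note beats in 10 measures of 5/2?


Solution.
Time signature 5/2: the bottom number 2 means the half note gets one count
The top number 5 means 5 half-note beats per measure
Total = 5 × 10 measures
= 50 half-note beats


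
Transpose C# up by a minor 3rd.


minor 3rd: 3 letter names, 3 semitones
Letter: C + 2 → E
Pitch: C# + 3 semitones, spelled as an E → E
= E


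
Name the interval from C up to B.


Reasoning:
Letter names: C → B spans 7 letter names → a 7th
Semitones: C → B = 11 half-steps
A 7th of 11 semitones is a major 7th
= major 7th


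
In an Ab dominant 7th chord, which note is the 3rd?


Dominant 7th chord = root + major 3rd + perfect 5th + minor 7th
Seventh chords stack in thirds, so the letter names are A-C-E-G
Root: Ab
Major 3rd above Ab: C
Perfect 5th above Ab: Eb
Minor 7th above Ab: Gb
The 3rd = C


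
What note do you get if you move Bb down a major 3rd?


Let's work it out.
major 3rd: 3 letter names, 4 semitones
Letter: B - 2 → G
Pitch: Bb - 4 semitones, spelled as a G → Gb
= Gb


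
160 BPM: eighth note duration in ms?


Solution.
One quarter-note beat = 60000 / BPM = 60000 / 160 ms
Eighth note = 1/2 × quarter note
Duration = 1/2 × 60000 / 160 = 30000 / 160
= 187.5 ms


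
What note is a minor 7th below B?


Reasoning:
A 7th spans 7 letter names, so from B we land on C
A minor 7th = 10 semitones below B
Spell C at that pitch: C#
= C#


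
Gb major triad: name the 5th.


Major triad = root + major 3rd (4 semitones) + perfect 5th (7 semitones)
A triad on Gb stacks thirds, so the chord tones use letter names G-B-D
Root: Gb
Major 3rd above Gb: Bb
Perfect 5th above Gb: Db
The 5th = Db


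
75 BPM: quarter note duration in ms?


Let's work it out.
One quarter-note beat = 60000 / BPM = 60000 / 75 ms
Duration = 60000 / 75
= 800.0 ms


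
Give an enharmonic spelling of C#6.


Let's work it out.
Enharmonic notes sound the same pitch but are spelled with different letter names
C# and Db name the same pitch class
= Db6


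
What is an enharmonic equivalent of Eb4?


Working:
Enharmonic notes sound the same pitch but are spelled with different letter names
Eb and D# name the same pitch class
= D#4


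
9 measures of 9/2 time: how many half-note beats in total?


Time signature 9/2: the bottom number 2 means the half note gets one count
The top number 9 means 9 half-note beats per measure
Total = 9 × 9 measures
= 81 half-note beats


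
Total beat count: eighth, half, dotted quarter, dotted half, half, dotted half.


Beat values:
  eighth = 0.5 beats
  half = 2 beats
  dotted quarter = 1.5 beats
  dotted half = 3 beats
  half = 2 beats
  dotted half = 3 beats
Sum = 0.5 + 2 + 1.5 + 3 + 2 + 3
= 12 beats


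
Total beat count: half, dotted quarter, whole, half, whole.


Solution.
Beat values:
  half = 2 beats
  dotted quarter = 1.5 beats
  whole = 4 beats
  half = 2 beats
  whole = 4 beats
Sum = 2 + 1.5 + 4 + 2 + 4
= 13.5 beats


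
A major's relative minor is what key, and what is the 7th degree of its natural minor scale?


Step by step:
The relative minor shares the major's key signature and starts on its 6th degree
6th degree = a major 6th above the tonic; a major 6th above A is F#
→ relative minor of A major is F# minor
F# natural minor scale: F# G# A B C# D E
= F# minor; 7th degree = E


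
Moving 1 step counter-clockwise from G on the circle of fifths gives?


Solution.
Each counter-clockwise step moves down a perfect 5th (= up a perfect 4th)
From G: G → C
= C


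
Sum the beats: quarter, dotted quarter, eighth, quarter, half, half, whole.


Reasoning:
Beat values:
  quarter = 1 beat
  dotted quarter = 1.5 beats
  eighth = 0.5 beats
  quarter = 1 beat
  half = 2 beats
  half = 2 beats
  whole = 4 beats
Sum = 1 + 1.5 + 0.5 + 1 + 2 + 2 + 4
= 12 beats


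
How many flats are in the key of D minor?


Step by step:
Flat minor keys: A(0), D(1), G(2), C(3), F(4), Bb(5), Eb(6), Ab(7)
D minor has 1 flat
Order of flats: Bb Eb Ab Db Gb Cb Fb → first 1: Bb
= 1 flat


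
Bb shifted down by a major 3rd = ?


major 3rd: 3 letter names, 4 semitones
Letter: B - 2 → G
Pitch: Bb - 4 semitones, spelled as a G → Gb
= Gb


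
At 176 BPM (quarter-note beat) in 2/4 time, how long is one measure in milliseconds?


Solution.
Quarter-note beat duration = 60000 / 176 ms
Beats per measure (2/4) = 2
One measure = 2 × 60000 / 176 = 120000 / 176 ms
= 681.8 ms


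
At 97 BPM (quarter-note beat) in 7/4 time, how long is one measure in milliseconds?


Step by step:
Quarter-note beat duration = 60000 / 97 ms
Beats per measure (7/4) = 7
One measure = 7 × 60000 / 97 = 420000 / 97 ms
= 4329.9 ms


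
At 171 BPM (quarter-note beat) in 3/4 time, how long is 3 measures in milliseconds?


Step by step:
Quarter-note beat duration = 60000 / 171 ms
Beats per measure (3/4) = 3
One measure = 3 × 60000 / 171 = 180000 / 171 ms
3 measures = 3 × 180000 / 171 = 540000 / 171
= 3157.9 ms


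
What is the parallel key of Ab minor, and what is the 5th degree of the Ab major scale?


Let's work it out.
Parallel keys share the same tonic but differ in mode
Ab minor → parallel is Ab major
Ab major scale: Ab Bb C Db Eb F G
= Ab major; 5th degree = Eb


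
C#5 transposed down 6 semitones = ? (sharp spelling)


Let's work it out.
C#5: chromatic position 1 in octave 5 → absolute = 5×12 + 1 = 61
Transpose down 6: 61 - 6 = 55
55 = 4×12 + 7 → G in octave 4
Result = G4


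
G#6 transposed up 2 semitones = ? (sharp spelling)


Step by step:
G#6: chromatic position 8 in octave 6 → absolute = 6×12 + 8 = 80
Transpose up 2: 80 + 2 = 82
82 = 6×12 + 10 → A# in octave 6
Result = A#6


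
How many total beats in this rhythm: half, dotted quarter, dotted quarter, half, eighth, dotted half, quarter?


Step by step:
Beat values:
  half = 2 beats
  dotted quarter = 1.5 beats
  dotted quarter = 1.5 beats
  half = 2 beats
  eighth = 0.5 beats
  dotted half = 3 beats
  quarter = 1 beat
Sum = 2 + 1.5 + 1.5 + 2 + 0.5 + 3 + 1
= 11.5 beats


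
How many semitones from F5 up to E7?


Reasoning:
Absolute semitone position = octave×12 + chromatic position
F5: 5×12 + 5 = 65
E7: 7×12 + 4 = 88
Difference = 88 - 65 = 23
= 23 semitones


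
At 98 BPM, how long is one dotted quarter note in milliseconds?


One quarter-note beat = 60000 / BPM = 60000 / 98 ms
Dotted quarter note = 3/2 × quarter note
Duration = 3/2 × 60000 / 98 = 90000 / 98
= 918.4 ms


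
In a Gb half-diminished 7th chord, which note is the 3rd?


Step by step:
Half-diminished 7th chord = root + minor 3rd + diminished 5th + minor 7th
Seventh chords stack in thirds, so the letter names are G-B-D-F
Root: Gb
Minor 3rd above Gb: Bbb
Diminished 5th above Gb: Dbb
Minor 7th above Gb: Fb
The 3rd = Bbb


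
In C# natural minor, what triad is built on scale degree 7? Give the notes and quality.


Solution.
C# natural minor scale: C# D# E F# G# A B
Diatonic triad on degree 7 stacks scale notes 7, 2, 4: B D# F#
B→D# = 4 semitones; B→F# = 7 semitones → major triad
= B D# F# (major)


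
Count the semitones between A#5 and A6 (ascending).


Reasoning:
Absolute semitone position = octave×12 + chromatic position
A#5: 5×12 + 10 = 70
A6: 6×12 + 9 = 81
Difference = 81 - 70 = 11
= 11 semitones


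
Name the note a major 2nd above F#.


Working:
A 2nd spans 2 letter names, so from F we land on G
A major 2nd = 2 semitones above F#
Spell G at that pitch: G#
= G#


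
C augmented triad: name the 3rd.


Augmented triad = root + major 3rd (4 semitones) + augmented 5th (8 semitones)
A triad on C stacks thirds, so the chord tones use letter names C-E-G
Root: C
Major 3rd above C: E
Augmented 5th above C: G#
The 3rd = E


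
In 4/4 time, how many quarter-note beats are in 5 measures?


Solution.
Time signature 4/4: the bottom number 4 means the quarter note gets one count
The top number 4 means 4 quarter-note beats per measure
Total = 4 × 5 measures
= 20 quarter-note beats


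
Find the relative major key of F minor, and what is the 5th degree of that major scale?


The relative major shares the key signature and is a minor 3rd above the minor tonic
A minor 3rd above F is Ab
→ relative major of F minor is Ab major
Ab major scale: Ab Bb C Db Eb F G
= Ab major; 5th degree = Eb


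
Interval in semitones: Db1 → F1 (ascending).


Step by step:
Absolute semitone position = octave×12 + chromatic position
Db1: 1×12 + 1 = 13
F1: 1×12 + 5 = 17
Difference = 17 - 13 = 4
= 4 semitones


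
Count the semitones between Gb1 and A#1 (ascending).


Absolute semitone position = octave×12 + chromatic position
Gb1: 1×12 + 6 = 18
A#1: 1×12 + 10 = 22
Difference = 22 - 18 = 4
= 4 semitones


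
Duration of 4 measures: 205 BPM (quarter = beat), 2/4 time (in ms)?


Quarter-note beat duration = 60000 / 205 ms
Beats per measure (2/4) = 2
One measure = 2 × 60000 / 205 = 120000 / 205 ms
4 measures = 4 × 120000 / 205 = 480000 / 205
= 2341.5 ms


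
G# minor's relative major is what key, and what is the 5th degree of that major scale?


Let's work it out.
The relative major shares the key signature and is a minor 3rd above the minor tonic
A minor 3rd above G# is B
→ relative major of G# minor is B major
B major scale: B C# D# E F# G# A#
= B major; 5th degree = F#


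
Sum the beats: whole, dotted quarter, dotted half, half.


Let's work it out.
Beat values:
  whole = 4 beats
  dotted quarter = 1.5 beats
  dotted half = 3 beats
  half = 2 beats
Sum = 4 + 1.5 + 3 + 2
= 10.5 beats


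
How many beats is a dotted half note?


Solution.
Base half note = 2 beats
Dot 1 adds half the previous value: +1
One dotted half = 2 + 1 = 3
= 3 beats


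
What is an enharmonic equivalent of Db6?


Enharmonic notes sound the same pitch but are spelled with different letter names
Db and C# name the same pitch class
= C#6


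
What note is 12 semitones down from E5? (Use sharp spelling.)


Working:
E5: chromatic position 4 in octave 5 → absolute = 5×12 + 4 = 64
Transpose down 12: 64 - 12 = 52
52 = 4×12 + 4 → E in octave 4
Result = E4


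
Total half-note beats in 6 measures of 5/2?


Working:
Time signature 5/2: the bottom number 2 means the half note gets one count
The top number 5 means 5 half-note beats per measure
Total = 5 × 6 measures
= 30 half-note beats


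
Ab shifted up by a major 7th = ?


major 7th: 7 letter names, 11 semitones
Letter: A + 6 → G
Pitch: Ab + 11 semitones, spelled as a G → G
= G


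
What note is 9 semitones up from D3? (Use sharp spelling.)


Step by step:
D3: chromatic position 2 in octave 3 → absolute = 3×12 + 2 = 38
Transpose up 9: 38 + 9 = 47
47 = 3×12 + 11 → B in octave 3
Result = B3


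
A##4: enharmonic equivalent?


Enharmonic notes sound the same pitch but are spelled with different letter names
A## and B name the same pitch class
= B4


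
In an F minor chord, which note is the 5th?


Working:
Minor triad = root + minor 3rd (3 semitones) + perfect 5th (7 semitones)
A triad on F stacks thirds, so the chord tones use letter names F-A-C
Root: F
Minor 3rd above F: Ab
Perfect 5th above F: C
The 5th = C


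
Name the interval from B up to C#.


Step by step:
Letter names: B → C spans 2 letter names → a 2nd
Semitones: B → C# = 2 half-steps
A 2nd of 2 semitones is a major 2nd
= major 2nd


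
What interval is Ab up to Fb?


Reasoning:
Letter names: A → F spans 6 letter names → a 6th
Semitones: Ab → Fb = 8 half-steps
A 6th of 8 semitones is a minor 6th
= minor 6th


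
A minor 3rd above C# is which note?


Solution.
A 3rd spans 3 letter names, so from C we land on E
A minor 3rd = 3 semitones above C#
Spell E at that pitch: E
= E


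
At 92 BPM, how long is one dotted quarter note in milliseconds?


Reasoning:
One quarter-note beat = 60000 / BPM = 60000 / 92 ms
Dotted quarter note = 3/2 × quarter note
Duration = 3/2 × 60000 / 92 = 90000 / 92
= 978.3 ms


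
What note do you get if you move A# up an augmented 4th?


augmented 4th: 4 letter names, 6 semitones
Letter: A + 3 → D
Pitch: A# + 6 semitones, spelled as a D → D##
= D##


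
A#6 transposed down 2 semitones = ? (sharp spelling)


Working:
A#6: chromatic position 10 in octave 6 → absolute = 6×12 + 10 = 82
Transpose down 2: 82 - 2 = 80
80 = 6×12 + 8 → G# in octave 6
Result = G#6


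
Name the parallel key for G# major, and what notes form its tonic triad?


Let's work it out.
Parallel keys share the same tonic but differ in mode
G# major → parallel is G# minor
Tonic triad of G# minor = G# B D#
= G# minor; triad = G# B D#


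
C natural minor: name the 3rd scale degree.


Working:
Natural minor scale pattern: W-H-W-W-H-W-W (2-1-2-2-1-2-2 semitones)
Starting from C:
  C + 2 semitones → D
  D + 1 semitone → Eb
  Eb + 2 semitones → F
  F + 2 semitones → G
  G + 1 semitone → Ab
  Ab + 2 semitones → Bb
  Bb + 2 semitones → C
Scale: C D Eb F G Ab Bb
Degree 3 = Eb


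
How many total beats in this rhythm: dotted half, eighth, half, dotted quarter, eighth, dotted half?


Solution.
Beat values:
  dotted half = 3 beats
  eighth = 0.5 beats
  half = 2 beats
  dotted quarter = 1.5 beats
  eighth = 0.5 beats
  dotted half = 3 beats
Sum = 3 + 0.5 + 2 + 1.5 + 0.5 + 3
= 10.5 beats


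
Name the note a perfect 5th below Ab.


A 5th spans 5 letter names, so from A we land on D
A perfect 5th = 7 semitones below Ab
Spell D at that pitch: Db
= Db


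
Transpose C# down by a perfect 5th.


Working:
perfect 5th: 5 letter names, 7 semitones
Letter: C - 4 → F
Pitch: C# - 7 semitones, spelled as an F → F#
= F#


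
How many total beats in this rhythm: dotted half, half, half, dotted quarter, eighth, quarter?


Working:
Beat values:
  dotted half = 3 beats
  half = 2 beats
  half = 2 beats
  dotted quarter = 1.5 beats
  eighth = 0.5 beats
  quarter = 1 beat
Sum = 3 + 2 + 2 + 1.5 + 0.5 + 1
= 10 beats


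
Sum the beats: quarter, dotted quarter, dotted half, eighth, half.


Let's work it out.
Beat values:
  quarter = 1 beat
  dotted quarter = 1.5 beats
  dotted half = 3 beats
  eighth = 0.5 beats
  half = 2 beats
Sum = 1 + 1.5 + 3 + 0.5 + 2
= 8 beats


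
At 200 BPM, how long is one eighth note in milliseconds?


Solution.
One quarter-note beat = 60000 / BPM = 60000 / 200 ms
Eighth note = 1/2 × quarter note
Duration = 1/2 × 60000 / 200 = 30000 / 200
= 150.0 ms


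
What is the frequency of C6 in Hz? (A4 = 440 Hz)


Reasoning:
f = 440 × 2^(n/12) where n = semitones from A4
C6: 15 semitones from A4
f = 440 × 2^(15/12)
f = 1046.50 Hz


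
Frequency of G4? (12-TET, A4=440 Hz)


f = 440 × 2^(n/12) where n = semitones from A4
G4: -2 semitones from A4
f = 440 × 2^(-2/12)
f = 392.00 Hz


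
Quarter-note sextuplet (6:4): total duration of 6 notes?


Reasoning:
Sextuplet: 6 notes occupy the space of 4 quarter notes
Space = 4 × 1 = 4 beats
Each sextuplet note = 4 / 6 = 2/3 beats
6 notes = 6 × 2/3 = 4
= 4 beats


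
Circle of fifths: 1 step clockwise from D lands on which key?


Step by step:
Each clockwise step on the circle of fifths moves up a perfect 5th
From D: D → A
= A


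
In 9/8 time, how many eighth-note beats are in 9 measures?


Working:
Time signature 9/8: the bottom number 8 means the eighth note gets one count
The top number 9 means 9 eighth-note beats per measure
Total = 9 × 9 measures
= 81 eighth-note beats


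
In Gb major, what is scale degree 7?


Step by step:
Major scale pattern: W-W-H-W-W-W-H (2-2-1-2-2-2-1 semitones)
Starting from Gb:
  Gb + 2 semitones → Ab
  Ab + 2 semitones → Bb
  Bb + 1 semitone → Cb
  Cb + 2 semitones → Db
  Db + 2 semitones → Eb
  Eb + 2 semitones → F
  F + 1 semitone → Gb
Scale: Gb Ab Bb Cb Db Eb F
Degree 7 = F


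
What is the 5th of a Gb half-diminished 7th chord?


Step by step:
Half-diminished 7th chord = root + minor 3rd + diminished 5th + minor 7th
Seventh chords stack in thirds, so the letter names are G-B-D-F
Root: Gb
Minor 3rd above Gb: Bbb
Diminished 5th above Gb: Dbb
Minor 7th above Gb: Fb
The 5th = Dbb


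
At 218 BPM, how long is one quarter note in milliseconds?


Reasoning:
One quarter-note beat = 60000 / BPM = 60000 / 218 ms
Duration = 60000 / 218
= 275.2 ms


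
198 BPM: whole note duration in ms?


Step by step:
One quarter-note beat = 60000 / BPM = 60000 / 198 ms
Whole note = 4 × quarter note
Duration = 4 × 60000 / 198 = 240000 / 198
= 1212.1 ms


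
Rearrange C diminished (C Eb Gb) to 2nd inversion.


Solution.
Root position: C Eb Gb
2nd inversion: move root and 3rd up an octave
Bass note: Gb
Notes (bottom to top) = Gb C Eb


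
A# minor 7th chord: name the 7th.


Reasoning:
Minor 7th chord = root + minor 3rd + perfect 5th + minor 7th
Seventh chords stack in thirds, so the letter names are A-C-E-G
Root: A#
Minor 3rd above A#: C#
Perfect 5th above A#: E#
Minor 7th above A#: G#
The 7th = G#


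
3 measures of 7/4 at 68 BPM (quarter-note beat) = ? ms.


Reasoning:
Quarter-note beat duration = 60000 / 68 ms
Beats per measure (7/4) = 7
One measure = 7 × 60000 / 68 = 420000 / 68 ms
3 measures = 3 × 420000 / 68 = 1260000 / 68
= 18529.4 ms


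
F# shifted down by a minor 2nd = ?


Step by step:
minor 2nd: 2 letter names, 1 semitones
Letter: F - 1 → E
Pitch: F# - 1 semitones, spelled as an E → E#
= E#


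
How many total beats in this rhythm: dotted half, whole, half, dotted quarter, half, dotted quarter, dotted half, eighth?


Reasoning:
Beat values:
  dotted half = 3 beats
  whole = 4 beats
  half = 2 beats
  dotted quarter = 1.5 beats
  half = 2 beats
  dotted quarter = 1.5 beats
  dotted half = 3 beats
  eighth = 0.5 beats
Sum = 3 + 4 + 2 + 1.5 + 2 + 1.5 + 3 + 0.5
= 17.5 beats


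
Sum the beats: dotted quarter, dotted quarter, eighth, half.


Let's work it out.
Beat values:
  dotted quarter = 1.5 beats
  dotted quarter = 1.5 beats
  eighth = 0.5 beats
  half = 2 beats
Sum = 1.5 + 1.5 + 0.5 + 2
= 5.5 beats


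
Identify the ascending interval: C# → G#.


Step by step:
Letter names: C → G spans 5 letter names → a 5th
Semitones: C# → G# = 7 half-steps
A 5th of 7 semitones is a perfect 5th
= perfect 5th


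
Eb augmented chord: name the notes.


Solution.
Augmented triad = root + major 3rd (4 semitones) + augmented 5th (8 semitones)
A triad on Eb stacks thirds, so the chord tones use letter names E-G-B
Root: Eb
Major 3rd above Eb: G
Augmented 5th above Eb: B
Chord = Eb G B


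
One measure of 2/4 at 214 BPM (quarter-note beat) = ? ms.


Let's work it out.
Quarter-note beat duration = 60000 / 214 ms
Beats per measure (2/4) = 2
One measure = 2 × 60000 / 214 = 120000 / 214 ms
= 560.7 ms


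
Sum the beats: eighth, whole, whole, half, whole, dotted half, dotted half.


Step by step:
Beat values:
  eighth = 0.5 beats
  whole = 4 beats
  whole = 4 beats
  half = 2 beats
  whole = 4 beats
  dotted half = 3 beats
  dotted half = 3 beats
Sum = 0.5 + 4 + 4 + 2 + 4 + 3 + 3
= 20.5 beats


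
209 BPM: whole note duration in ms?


Solution.
One quarter-note beat = 60000 / BPM = 60000 / 209 ms
Whole note = 4 × quarter note
Duration = 4 × 60000 / 209 = 240000 / 209
= 1148.3 ms


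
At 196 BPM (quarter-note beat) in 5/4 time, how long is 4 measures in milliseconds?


Working:
Quarter-note beat duration = 60000 / 196 ms
Beats per measure (5/4) = 5
One measure = 5 × 60000 / 196 = 300000 / 196 ms
4 measures = 4 × 300000 / 196 = 1200000 / 196
= 6122.4 ms


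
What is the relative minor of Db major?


The relative minor shares the major's key signature and starts on its 6th degree
6th degree = a major 6th above the tonic; a major 6th above Db is Bb
→ relative minor of Db major is Bb minor
= Bb minor


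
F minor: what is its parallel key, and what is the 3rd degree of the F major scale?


Reasoning:
Parallel keys share the same tonic but differ in mode
F minor → parallel is F major
F major scale: F G A Bb C D E
= F major; 3rd degree = A


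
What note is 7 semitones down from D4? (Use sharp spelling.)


Working:
D4: chromatic position 2 in octave 4 → absolute = 4×12 + 2 = 50
Transpose down 7: 50 - 7 = 43
43 = 3×12 + 7 → G in octave 3
Result = G3


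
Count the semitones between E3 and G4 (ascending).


Working:
Absolute semitone position = octave×12 + chromatic position
E3: 3×12 + 4 = 40
G4: 4×12 + 7 = 55
Difference = 55 - 40 = 15
= 15 semitones


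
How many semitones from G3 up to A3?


Step by step:
Absolute semitone position = octave×12 + chromatic position
G3: 3×12 + 7 = 43
A3: 3×12 + 9 = 45
Difference = 45 - 43 = 2
= 2 semitones


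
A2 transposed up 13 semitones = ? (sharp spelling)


Reasoning:
A2: chromatic position 9 in octave 2 → absolute = 2×12 + 9 = 33
Transpose up 13: 33 + 13 = 46
46 = 3×12 + 10 → A# in octave 3
Result = A#3


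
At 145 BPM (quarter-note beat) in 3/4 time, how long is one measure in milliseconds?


Step by step:
Quarter-note beat duration = 60000 / 145 ms
Beats per measure (3/4) = 3
One measure = 3 × 60000 / 145 = 180000 / 145 ms
= 1241.4 ms


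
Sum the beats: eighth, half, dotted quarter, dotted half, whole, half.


Solution.
Beat values:
  eighth = 0.5 beats
  half = 2 beats
  dotted quarter = 1.5 beats
  dotted half = 3 beats
  whole = 4 beats
  half = 2 beats
Sum = 0.5 + 2 + 1.5 + 3 + 4 + 2
= 13 beats


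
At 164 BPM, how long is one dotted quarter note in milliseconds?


Let's work it out.
One quarter-note beat = 60000 / BPM = 60000 / 164 ms
Dotted quarter note = 3/2 × quarter note
Duration = 3/2 × 60000 / 164 = 90000 / 164
= 548.8 ms


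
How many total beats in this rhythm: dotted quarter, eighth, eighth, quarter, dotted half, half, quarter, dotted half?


Step by step:
Beat values:
  dotted quarter = 1.5 beats
  eighth = 0.5 beats
  eighth = 0.5 beats
  quarter = 1 beat
  dotted half = 3 beats
  half = 2 beats
  quarter = 1 beat
  dotted half = 3 beats
Sum = 1.5 + 0.5 + 0.5 + 1 + 3 + 2 + 1 + 3
= 12.5 beats


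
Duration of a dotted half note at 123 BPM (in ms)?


One quarter-note beat = 60000 / BPM = 60000 / 123 ms
Dotted half note = 3 × quarter note
Duration = 3 × 60000 / 123 = 180000 / 123
= 1463.4 ms


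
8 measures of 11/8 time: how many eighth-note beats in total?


Reasoning:
Time signature 11/8: the bottom number 8 means the eighth note gets one count
The top number 11 means 11 eighth-note beats per measure
Total = 11 × 8 measures
= 88 eighth-note beats


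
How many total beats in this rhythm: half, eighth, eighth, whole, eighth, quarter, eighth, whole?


Step by step:
Beat values:
  half = 2 beats
  eighth = 0.5 beats
  eighth = 0.5 beats
  whole = 4 beats
  eighth = 0.5 beats
  quarter = 1 beat
  eighth = 0.5 beats
  whole = 4 beats
Sum = 2 + 0.5 + 0.5 + 4 + 0.5 + 1 + 0.5 + 4
= 13 beats


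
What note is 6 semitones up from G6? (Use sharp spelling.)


G6: chromatic position 7 in octave 6 → absolute = 6×12 + 7 = 79
Transpose up 6: 79 + 6 = 85
85 = 7×12 + 1 → C# in octave 7
Result = C#7


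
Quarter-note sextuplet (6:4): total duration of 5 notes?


Step by step:
Sextuplet: 6 notes occupy the space of 4 quarter notes
Space = 4 × 1 = 4 beats
Each sextuplet note = 4 / 6 = 2/3 beats
5 notes = 5 × 2/3 = 10/3
= 10/3 beats


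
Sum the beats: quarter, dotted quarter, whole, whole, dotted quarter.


Working:
Beat values:
  quarter = 1 beat
  dotted quarter = 1.5 beats
  whole = 4 beats
  whole = 4 beats
  dotted quarter = 1.5 beats
Sum = 1 + 1.5 + 4 + 4 + 1.5
= 12 beats


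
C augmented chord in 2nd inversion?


Root position: C E G#
2nd inversion: move root and 3rd up an octave
Bass note: G#
Notes (bottom to top) = G# C E


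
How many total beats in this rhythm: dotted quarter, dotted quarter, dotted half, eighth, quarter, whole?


Beat values:
  dotted quarter = 1.5 beats
  dotted quarter = 1.5 beats
  dotted half = 3 beats
  eighth = 0.5 beats
  quarter = 1 beat
  whole = 4 beats
Sum = 1.5 + 1.5 + 3 + 0.5 + 1 + 4
= 11.5 beats


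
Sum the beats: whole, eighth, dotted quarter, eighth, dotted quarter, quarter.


Beat values:
  whole = 4 beats
  eighth = 0.5 beats
  dotted quarter = 1.5 beats
  eighth = 0.5 beats
  dotted quarter = 1.5 beats
  quarter = 1 beat
Sum = 4 + 0.5 + 1.5 + 0.5 + 1.5 + 1
= 9 beats


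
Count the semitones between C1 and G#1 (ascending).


Solution.
Absolute semitone position = octave×12 + chromatic position
C1: 1×12 + 0 = 12
G#1: 1×12 + 8 = 20
Difference = 20 - 12 = 8
= 8 semitones


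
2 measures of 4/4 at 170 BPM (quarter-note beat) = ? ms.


Quarter-note beat duration = 60000 / 170 ms
Beats per measure (4/4) = 4
One measure = 4 × 60000 / 170 = 240000 / 170 ms
2 measures = 2 × 240000 / 170 = 480000 / 170
= 2823.5 ms


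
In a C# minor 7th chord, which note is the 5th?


Solution.
Minor 7th chord = root + minor 3rd + perfect 5th + minor 7th
Seventh chords stack in thirds, so the letter names are C-E-G-B
Root: C#
Minor 3rd above C#: E
Perfect 5th above C#: G#
Minor 7th above C#: B
The 5th = G#


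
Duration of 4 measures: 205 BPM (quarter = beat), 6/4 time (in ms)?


Solution.
Quarter-note beat duration = 60000 / 205 ms
Beats per measure (6/4) = 6
One measure = 6 × 60000 / 205 = 360000 / 205 ms
4 measures = 4 × 360000 / 205 = 1440000 / 205
= 7024.4 ms


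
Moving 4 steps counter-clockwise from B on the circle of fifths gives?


Working:
Each counter-clockwise step moves down a perfect 5th (= up a perfect 4th)
From B: B → E → A → D → G
= G


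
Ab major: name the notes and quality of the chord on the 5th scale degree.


Let's work it out.
Ab major scale: Ab Bb C Db Eb F G
Diatonic triad on degree 5 stacks scale notes 5, 7, 2: Eb G Bb
Eb→G = 4 semitones; Eb→Bb = 7 semitones → major triad
= Eb G Bb (major)


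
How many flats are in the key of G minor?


Reasoning:
Flat minor keys: A(0), D(1), G(2), C(3), F(4), Bb(5), Eb(6), Ab(7)
G minor has 2 flats
Order of flats: Bb Eb Ab Db Gb Cb Fb → first 2: Bb, Eb
= 2 flats
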